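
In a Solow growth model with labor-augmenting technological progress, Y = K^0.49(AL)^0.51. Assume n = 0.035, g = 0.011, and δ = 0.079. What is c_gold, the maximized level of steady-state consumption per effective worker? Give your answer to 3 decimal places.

c_gold ≈ 1.895

n + g + δ = 0.035 + 0.011 + 0.079 = 0.125.
Golden rule sets MPK = n+g+δ: 0.49·k^(0.49−1) = 0.125, so k_gold = (0.49/0.125)^(1/0.51) ≈ 14.5648.
y_gold = 14.5648^0.49 ≈ 3.7155.
c_gold = y_gold − (n+g+δ)·k_gold = 3.7155 − 0.125·14.5648 ≈ 1.8949.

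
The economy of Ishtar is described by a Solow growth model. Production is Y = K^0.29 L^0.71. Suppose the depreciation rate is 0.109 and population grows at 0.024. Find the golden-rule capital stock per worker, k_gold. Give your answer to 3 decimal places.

k_gold ≈ 2.998

The effective depreciation rate is n + δ = 0.024 + 0.109 = 0.133.
Golden rule sets MPK = n+δ: 0.29·k^(0.29−1) = 0.133, so k_gold = (0.29/0.133)^(1/0.71) ≈ 2.9980.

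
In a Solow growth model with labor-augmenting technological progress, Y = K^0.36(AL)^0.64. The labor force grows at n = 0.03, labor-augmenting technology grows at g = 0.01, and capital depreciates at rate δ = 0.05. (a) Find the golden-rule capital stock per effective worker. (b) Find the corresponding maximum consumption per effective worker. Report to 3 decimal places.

Capital per effective worker breaks even when investment replaces (n + g + δ)·k; here n + g + δ = 0.09.
Maximizing c = f(k) − (n+g+δ)·k gives f'(k) = n+g+δ, i.e. 0.36·k^(0.36−1) = 0.09, so k_gold = (0.36/0.09)^(1/0.64) ≈ 8.7241.
y_gold = 8.7241^0.36 ≈ 2.1810; c_gold = y_gold − 0.09·k_gold ≈ 1.3958.

(a) k_gold ≈ 8.724; (b) c_gold ≈ 1.396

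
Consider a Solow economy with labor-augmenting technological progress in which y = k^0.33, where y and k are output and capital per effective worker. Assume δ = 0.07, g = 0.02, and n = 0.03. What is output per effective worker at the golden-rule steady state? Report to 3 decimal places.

Break-even investment rate: n + g + δ = 0.03 + 0.02 + 0.07 = 0.12.
Setting f'(k) = n+g+δ gives 0.33·k^(0.33−1) = 0.12, hence k_gold = (0.33/0.12)^(1/0.67) ≈ 4.5261.
Output: y_gold = k_gold^0.33 = 4.5261^0.33 ≈ 1.6458.

y_gold ≈ 1.646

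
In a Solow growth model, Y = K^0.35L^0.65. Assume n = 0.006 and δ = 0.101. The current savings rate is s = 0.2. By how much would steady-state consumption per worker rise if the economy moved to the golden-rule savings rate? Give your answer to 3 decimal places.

Δc ≈ 0.110

Break-even investment rate: n + δ = 0.006 + 0.101 = 0.107.
Current steady state (s = 0.2): k* = (0.2/0.107)^(1/0.65) ≈ 2.6177, y* = 2.6177^0.35 ≈ 1.4005, c* = (1−0.2)·1.4005 ≈ 1.1204.
Maximizing c = f(k) − (n+δ)·k gives f'(k) = n+δ, i.e. 0.35·k^(0.35−1) = 0.107, so k_gold = (0.35/0.107)^(1/0.65) ≈ 6.1919.
y_gold = 6.1919^0.35 ≈ 1.8929, c_gold = y_gold − 0.107·k_gold ≈ 1.2304.
Gain: Δc = 1.2304 − 1.1204 ≈ 0.1100.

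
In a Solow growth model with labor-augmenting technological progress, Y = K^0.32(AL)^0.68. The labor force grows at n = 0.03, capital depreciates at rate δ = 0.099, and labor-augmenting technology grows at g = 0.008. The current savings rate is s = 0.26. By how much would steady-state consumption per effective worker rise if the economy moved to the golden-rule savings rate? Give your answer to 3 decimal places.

n + g + δ = 0.03 + 0.008 + 0.099 = 0.137.
Current steady state (s = 0.26): k* = (0.26/0.137)^(1/0.68) ≈ 2.5656, y* = 2.5656^0.32 ≈ 1.3519, c* = (1−0.26)·1.3519 ≈ 1.0004.
At the golden rule the marginal product of capital equals n+g+δ: 0.32·k^(0.32−1) = 0.137. Solving, k_gold = (0.32/0.137)^(1/0.68) ≈ 3.4818.
y_gold = 3.4818^0.32 ≈ 1.4907, c_gold = y_gold − 0.137·k_gold ≈ 1.0136.
Gain: Δc = 1.0136 − 1.0004 ≈ 0.0132.

Δc ≈ 0.013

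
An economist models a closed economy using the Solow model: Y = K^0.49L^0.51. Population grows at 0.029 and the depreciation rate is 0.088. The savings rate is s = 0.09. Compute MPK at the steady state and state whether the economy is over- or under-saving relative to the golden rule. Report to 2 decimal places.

The effective depreciation rate is n + δ = 0.029 + 0.088 = 0.117.
Steady-state k*: s·k^0.49 = 0.117·k gives k* = (0.09/0.117)^(1/0.51) ≈ 0.5978.
MPK = 0.49·0.5978^(-0.51) ≈ 0.6370.
MPK > n+δ = 0.117, so the economy is dynamically efficient (under-saving).

under-saving; MPK ≈ 0.64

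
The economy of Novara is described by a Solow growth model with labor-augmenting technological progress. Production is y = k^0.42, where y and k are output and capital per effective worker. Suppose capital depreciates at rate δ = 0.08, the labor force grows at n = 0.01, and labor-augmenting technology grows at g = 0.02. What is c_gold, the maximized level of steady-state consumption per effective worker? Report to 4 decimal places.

Capital per effective worker breaks even when investment replaces (n + g + δ)·k; here n + g + δ = 0.11.
Maximizing c = f(k) − (n+g+δ)·k gives f'(k) = n+g+δ, i.e. 0.42·k^(0.42−1) = 0.11, so k_gold = (0.42/0.11)^(1/0.58) ≈ 10.0740.
y_gold = 10.0740^0.42 ≈ 2.6384.
c_gold = y_gold − (n+g+δ)·k_gold = 2.6384 − 0.11·10.0740 ≈ 1.5303.

c_gold ≈ 1.5303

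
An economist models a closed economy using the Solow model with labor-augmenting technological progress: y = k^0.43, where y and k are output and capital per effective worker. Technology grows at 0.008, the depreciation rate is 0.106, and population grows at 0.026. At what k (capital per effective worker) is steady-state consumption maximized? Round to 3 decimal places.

k_gold ≈ 7.161

The effective depreciation rate is n + g + δ = 0.026 + 0.008 + 0.106 = 0.14.
Maximizing c = f(k) − (n+g+δ)·k gives f'(k) = n+g+δ, i.e. 0.43·k^(0.43−1) = 0.14, so k_gold = (0.43/0.14)^(1/0.57) ≈ 7.1612.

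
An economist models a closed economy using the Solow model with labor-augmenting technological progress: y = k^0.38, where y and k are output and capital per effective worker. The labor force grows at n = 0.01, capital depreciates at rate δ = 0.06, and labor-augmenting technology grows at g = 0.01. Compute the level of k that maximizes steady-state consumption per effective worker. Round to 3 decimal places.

The effective depreciation rate is n + g + δ = 0.01 + 0.01 + 0.06 = 0.08.
Maximizing c = f(k) − (n+g+δ)·k gives f'(k) = n+g+δ, i.e. 0.38·k^(0.38−1) = 0.08, so k_gold = (0.38/0.08)^(1/0.62) ≈ 12.3436.

k_gold ≈ 12.344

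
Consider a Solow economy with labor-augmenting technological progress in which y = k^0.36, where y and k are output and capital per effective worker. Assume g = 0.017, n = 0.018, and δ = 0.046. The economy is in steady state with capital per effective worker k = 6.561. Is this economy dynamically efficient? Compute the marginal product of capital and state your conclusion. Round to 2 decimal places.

dynamically efficient; MPK ≈ 0.11

n + g + δ = 0.018 + 0.017 + 0.046 = 0.081.
MPK = 0.36·k^(0.36−1) = 0.36·6.561^(-0.64) ≈ 0.1080.
MPK > 0.081, so the economy is dynamically efficient (under-saving).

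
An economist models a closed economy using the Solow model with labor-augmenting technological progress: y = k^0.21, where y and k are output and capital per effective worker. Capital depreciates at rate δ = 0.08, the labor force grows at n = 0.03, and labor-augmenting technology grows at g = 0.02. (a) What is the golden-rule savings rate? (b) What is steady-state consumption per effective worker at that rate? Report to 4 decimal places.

(a) s_gold = 0.2100; (b) c_gold ≈ 0.8974

The effective depreciation rate is n + g + δ = 0.03 + 0.02 + 0.08 = 0.13.
For Cobb-Douglas, s_gold equals capital's share: s_gold = 0.21.
Golden rule sets MPK = n+g+δ: 0.21·k^(0.21−1) = 0.13, so k_gold = (0.21/0.13)^(1/0.79) ≈ 1.8350.
y_gold = 1.8350^0.21 ≈ 1.1360; c_gold = (1−0.21)·y_gold ≈ 0.8974.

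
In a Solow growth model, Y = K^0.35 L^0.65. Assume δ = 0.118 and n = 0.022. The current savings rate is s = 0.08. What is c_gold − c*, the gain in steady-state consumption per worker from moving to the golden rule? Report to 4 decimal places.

Δc ≈ 0.3840

n + δ = 0.022 + 0.118 = 0.14.
Current steady state (s = 0.08): k* = (0.08/0.14)^(1/0.65) ≈ 0.4228, y* = 0.4228^0.35 ≈ 0.7398, c* = (1−0.08)·0.7398 ≈ 0.6806.
Maximizing c = f(k) − (n+δ)·k gives f'(k) = n+δ, i.e. 0.35·k^(0.35−1) = 0.14, so k_gold = (0.35/0.14)^(1/0.65) ≈ 4.0946.
y_gold = 4.0946^0.35 ≈ 1.6379, c_gold = y_gold − 0.14·k_gold ≈ 1.0646.
Gain: Δc = 1.0646 − 0.6806 ≈ 0.3840.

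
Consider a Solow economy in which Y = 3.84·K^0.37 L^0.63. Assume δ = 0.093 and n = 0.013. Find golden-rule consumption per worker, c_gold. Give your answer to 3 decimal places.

c_gold ≈ 11.109

Capital per worker breaks even when investment replaces (n + δ)·k; here n + δ = 0.106.
At the golden rule the marginal product of capital equals n+δ: 0.37·3.84·k^(0.37−1) = 0.106. Solving, k_gold = (0.37·3.84/0.106)^(1/0.63) ≈ 61.5530.
y_gold = 3.84·61.5530^0.37 ≈ 17.6341.
c_gold = y_gold − (n+δ)·k_gold = 17.6341 − 0.106·61.5530 ≈ 11.1095.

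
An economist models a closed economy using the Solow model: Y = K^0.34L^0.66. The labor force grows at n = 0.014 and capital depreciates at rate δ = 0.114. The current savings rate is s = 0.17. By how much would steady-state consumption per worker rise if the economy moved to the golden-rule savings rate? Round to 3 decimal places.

n + δ = 0.014 + 0.114 = 0.128.
Current steady state (s = 0.17): k* = (0.17/0.128)^(1/0.66) ≈ 1.5372, y* = 1.5372^0.34 ≈ 1.1574, c* = (1−0.17)·1.1574 ≈ 0.9606.
At the golden rule the marginal product of capital equals n+δ: 0.34·k^(0.34−1) = 0.128. Solving, k_gold = (0.34/0.128)^(1/0.66) ≈ 4.3937.
y_gold = 4.3937^0.34 ≈ 1.6541, c_gold = y_gold − 0.128·k_gold ≈ 1.0917.
Gain: Δc = 1.0917 − 0.9606 ≈ 0.1311.

Δc ≈ 0.131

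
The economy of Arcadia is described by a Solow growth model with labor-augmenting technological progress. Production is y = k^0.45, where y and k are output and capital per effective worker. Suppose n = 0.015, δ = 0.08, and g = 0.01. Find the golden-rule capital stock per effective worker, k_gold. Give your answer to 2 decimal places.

k_gold ≈ 14.10

n + g + δ = 0.015 + 0.01 + 0.08 = 0.105.
Maximizing c = f(k) − (n+g+δ)·k gives f'(k) = n+g+δ, i.e. 0.45·k^(0.45−1) = 0.105, so k_gold = (0.45/0.105)^(1/0.55) ≈ 14.0972.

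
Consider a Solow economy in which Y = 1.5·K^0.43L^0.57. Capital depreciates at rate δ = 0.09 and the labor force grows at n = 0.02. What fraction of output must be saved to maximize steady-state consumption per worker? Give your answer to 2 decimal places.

s_gold = 0.43

n + δ = 0.02 + 0.09 = 0.11.
At the golden rule MPK = n+δ, and in any Cobb-Douglas steady state s = (n+δ)·k/y = MPK·k/y = capital's share 0.43.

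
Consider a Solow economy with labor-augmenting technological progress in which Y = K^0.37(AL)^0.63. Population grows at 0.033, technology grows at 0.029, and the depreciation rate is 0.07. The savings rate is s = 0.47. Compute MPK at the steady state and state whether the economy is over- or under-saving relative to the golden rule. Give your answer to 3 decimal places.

Break-even investment rate: n + g + δ = 0.033 + 0.029 + 0.07 = 0.132.
Steady-state k*: s·k^0.37 = 0.132·k gives k* = (0.47/0.132)^(1/0.63) ≈ 7.5065.
MPK = 0.37·7.5065^(-0.63) ≈ 0.1039.
MPK < n+g+δ = 0.132, so the economy is dynamically inefficient (over-saving).

over-saving; MPK ≈ 0.104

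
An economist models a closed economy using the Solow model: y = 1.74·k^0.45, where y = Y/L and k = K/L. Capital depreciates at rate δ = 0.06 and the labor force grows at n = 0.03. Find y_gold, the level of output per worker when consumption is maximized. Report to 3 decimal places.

Break-even investment rate: n + δ = 0.03 + 0.06 = 0.09.
At the golden rule the marginal product of capital equals n+δ: 0.45·1.74·k^(0.45−1) = 0.09. Solving, k_gold = (0.45·1.74/0.09)^(1/0.55) ≈ 51.0760.
Output: y_gold = 1.74·k_gold^0.45 = 1.74·51.0760^0.45 ≈ 10.2152.

y_gold ≈ 10.215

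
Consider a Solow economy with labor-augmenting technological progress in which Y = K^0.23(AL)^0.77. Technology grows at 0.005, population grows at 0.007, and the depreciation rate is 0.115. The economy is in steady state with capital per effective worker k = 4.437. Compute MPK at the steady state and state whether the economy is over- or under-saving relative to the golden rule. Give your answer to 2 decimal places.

Capital per effective worker breaks even when investment replaces (n + g + δ)·k; here n + g + δ = 0.127.
MPK = 0.23·k^(0.23−1) = 0.23·4.437^(-0.77) ≈ 0.0730.
MPK < 0.127, so the economy is dynamically inefficient (over-saving).

over-saving; MPK ≈ 0.07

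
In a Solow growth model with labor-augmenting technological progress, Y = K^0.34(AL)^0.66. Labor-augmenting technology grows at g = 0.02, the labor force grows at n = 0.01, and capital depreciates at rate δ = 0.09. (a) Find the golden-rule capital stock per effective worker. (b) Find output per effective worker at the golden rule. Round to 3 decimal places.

(a) k_gold ≈ 4.845; (b) y_gold ≈ 1.710

Break-even investment rate: n + g + δ = 0.01 + 0.02 + 0.09 = 0.12.
Setting f'(k) = n+g+δ gives 0.34·k^(0.34−1) = 0.12, hence k_gold = (0.34/0.12)^(1/0.66) ≈ 4.8451.
y_gold = 4.8451^0.34 ≈ 1.7100.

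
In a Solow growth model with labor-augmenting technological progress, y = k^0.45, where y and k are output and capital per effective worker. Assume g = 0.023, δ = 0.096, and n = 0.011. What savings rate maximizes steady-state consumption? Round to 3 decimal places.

s_gold = 0.450

Break-even investment rate: n + g + δ = 0.011 + 0.023 + 0.096 = 0.13.
At the golden rule MPK = n+g+δ, and in any Cobb-Douglas steady state s = (n+g+δ)·k/y = MPK·k/y = capital's share 0.45.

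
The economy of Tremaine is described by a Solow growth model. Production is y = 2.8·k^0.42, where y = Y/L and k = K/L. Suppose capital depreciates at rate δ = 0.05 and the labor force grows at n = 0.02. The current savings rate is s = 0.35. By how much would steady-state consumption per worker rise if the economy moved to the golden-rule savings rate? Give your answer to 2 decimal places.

Δc ≈ 0.22

Break-even investment rate: n + δ = 0.02 + 0.05 = 0.07.
Current steady state (s = 0.35): k* = (0.35·2.8/0.07)^(1/0.58) ≈ 94.6418, y* = 2.8·94.6418^0.42 ≈ 18.9284, c* = (1−0.35)·18.9284 ≈ 12.3034.
Golden rule sets MPK = n+δ: 0.42·2.8·k^(0.42−1) = 0.07, so k_gold = (0.42·2.8/0.07)^(1/0.58) ≈ 129.5992.
y_gold = 2.8·129.5992^0.42 ≈ 21.5999, c_gold = y_gold − 0.07·k_gold ≈ 12.5279.
Gain: Δc = 12.5279 − 12.3034 ≈ 0.2245.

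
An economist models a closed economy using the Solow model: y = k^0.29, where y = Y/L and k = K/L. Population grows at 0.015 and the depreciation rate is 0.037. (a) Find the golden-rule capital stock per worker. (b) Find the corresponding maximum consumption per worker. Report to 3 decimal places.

(a) k_gold ≈ 11.253; (b) c_gold ≈ 1.433

Capital per worker breaks even when investment replaces (n + δ)·k; here n + δ = 0.052.
Setting f'(k) = n+δ gives 0.29·k^(0.29−1) = 0.052, hence k_gold = (0.29/0.052)^(1/0.71) ≈ 11.2528.
y_gold = 11.2528^0.29 ≈ 2.0177; c_gold = y_gold − 0.052·k_gold ≈ 1.4326.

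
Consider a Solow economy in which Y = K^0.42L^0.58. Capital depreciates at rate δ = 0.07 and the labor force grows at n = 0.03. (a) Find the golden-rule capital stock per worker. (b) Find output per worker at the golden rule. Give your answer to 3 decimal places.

n + δ = 0.03 + 0.07 = 0.1.
Setting f'(k) = n+δ gives 0.42·k^(0.42−1) = 0.1, hence k_gold = (0.42/0.1)^(1/0.58) ≈ 11.8732.
y_gold = 11.8732^0.42 ≈ 2.8270.

(a) k_gold ≈ 11.873; (b) y_gold ≈ 2.827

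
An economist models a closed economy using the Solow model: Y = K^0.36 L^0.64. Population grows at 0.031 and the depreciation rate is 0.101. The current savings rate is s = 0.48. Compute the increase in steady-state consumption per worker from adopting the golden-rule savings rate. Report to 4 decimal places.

n + δ = 0.031 + 0.101 = 0.132.
Current steady state (s = 0.48): k* = (0.48/0.132)^(1/0.64) ≈ 7.5170, y* = 7.5170^0.36 ≈ 2.0672, c* = (1−0.48)·2.0672 ≈ 1.0749.
Setting f'(k) = n+δ gives 0.36·k^(0.36−1) = 0.132, hence k_gold = (0.36/0.132)^(1/0.64) ≈ 4.7954.
y_gold = 4.7954^0.36 ≈ 1.7583, c_gold = y_gold − 0.132·k_gold ≈ 1.1253.
Gain: Δc = 1.1253 − 1.0749 ≈ 0.0504.

Δc ≈ 0.0504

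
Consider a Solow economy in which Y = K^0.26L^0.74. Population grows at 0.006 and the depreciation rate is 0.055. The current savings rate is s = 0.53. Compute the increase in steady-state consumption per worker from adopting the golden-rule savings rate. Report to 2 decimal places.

n + δ = 0.006 + 0.055 = 0.061.
Current steady state (s = 0.53): k* = (0.53/0.061)^(1/0.74) ≈ 18.5715, y* = 18.5715^0.26 ≈ 2.1375, c* = (1−0.53)·2.1375 ≈ 1.0046.
Golden rule sets MPK = n+δ: 0.26·k^(0.26−1) = 0.061, so k_gold = (0.26/0.061)^(1/0.74) ≈ 7.0936.
y_gold = 7.0936^0.26 ≈ 1.6643, c_gold = y_gold − 0.061·k_gold ≈ 1.2316.
Gain: Δc = 1.2316 − 1.0046 ≈ 0.2270.

Δc ≈ 0.23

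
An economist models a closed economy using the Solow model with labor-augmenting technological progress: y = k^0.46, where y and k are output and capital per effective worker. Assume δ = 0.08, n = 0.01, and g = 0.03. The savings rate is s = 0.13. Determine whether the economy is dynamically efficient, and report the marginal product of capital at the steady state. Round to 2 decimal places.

Capital per effective worker breaks even when investment replaces (n + g + δ)·k; here n + g + δ = 0.12.
Steady-state k*: s·k^0.46 = 0.12·k gives k* = (0.13/0.12)^(1/0.54) ≈ 1.1598.
MPK = 0.46·1.1598^(-0.54) ≈ 0.4246.
MPK > n+g+δ = 0.12, so the economy is dynamically efficient (under-saving).

dynamically efficient; MPK ≈ 0.42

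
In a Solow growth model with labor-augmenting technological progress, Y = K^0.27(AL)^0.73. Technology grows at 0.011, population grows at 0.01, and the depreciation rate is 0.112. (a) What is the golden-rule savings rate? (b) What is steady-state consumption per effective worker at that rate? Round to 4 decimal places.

(a) s_gold = 0.2700; (b) c_gold ≈ 0.9485

n + g + δ = 0.01 + 0.011 + 0.112 = 0.133.
For Cobb-Douglas, s_gold equals capital's share: s_gold = 0.27.
Setting f'(k) = n+g+δ gives 0.27·k^(0.27−1) = 0.133, hence k_gold = (0.27/0.133)^(1/0.73) ≈ 2.6378.
y_gold = 2.6378^0.27 ≈ 1.2994; c_gold = (1−0.27)·y_gold ≈ 0.9485.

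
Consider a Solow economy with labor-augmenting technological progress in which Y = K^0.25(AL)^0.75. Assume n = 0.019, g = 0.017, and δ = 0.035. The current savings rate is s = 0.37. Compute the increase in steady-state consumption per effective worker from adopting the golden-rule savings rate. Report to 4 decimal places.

Δc ≈ 0.0488

The effective depreciation rate is n + g + δ = 0.019 + 0.017 + 0.035 = 0.071.
Current steady state (s = 0.37): k* = (0.37/0.071)^(1/0.75) ≈ 9.0349, y* = 9.0349^0.25 ≈ 1.7337, c* = (1−0.37)·1.7337 ≈ 1.0922.
Maximizing c = f(k) − (n+g+δ)·k gives f'(k) = n+g+δ, i.e. 0.25·k^(0.25−1) = 0.071, so k_gold = (0.25/0.071)^(1/0.75) ≈ 5.3568.
y_gold = 5.3568^0.25 ≈ 1.5213, c_gold = y_gold − 0.071·k_gold ≈ 1.1410.
Gain: Δc = 1.1410 − 1.0922 ≈ 0.0488.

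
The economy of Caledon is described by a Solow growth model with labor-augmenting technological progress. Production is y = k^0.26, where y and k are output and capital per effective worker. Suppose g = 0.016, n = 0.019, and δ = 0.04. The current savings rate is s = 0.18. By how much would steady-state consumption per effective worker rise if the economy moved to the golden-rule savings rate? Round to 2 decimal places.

Δc ≈ 0.03

Break-even investment rate: n + g + δ = 0.019 + 0.016 + 0.04 = 0.075.
Current steady state (s = 0.18): k* = (0.18/0.075)^(1/0.74) ≈ 3.2644, y* = 3.2644^0.26 ≈ 1.3602, c* = (1−0.18)·1.3602 ≈ 1.1153.
Maximizing c = f(k) − (n+g+δ)·k gives f'(k) = n+g+δ, i.e. 0.26·k^(0.26−1) = 0.075, so k_gold = (0.26/0.075)^(1/0.74) ≈ 5.3655.
y_gold = 5.3655^0.26 ≈ 1.5477, c_gold = y_gold − 0.075·k_gold ≈ 1.1453.
Gain: Δc = 1.1453 − 1.1153 ≈ 0.0300.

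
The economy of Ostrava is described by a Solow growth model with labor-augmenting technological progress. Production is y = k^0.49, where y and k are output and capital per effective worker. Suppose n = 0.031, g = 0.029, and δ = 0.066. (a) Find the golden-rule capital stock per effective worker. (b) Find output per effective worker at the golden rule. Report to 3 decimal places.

(a) k_gold ≈ 14.339; (b) y_gold ≈ 3.687

Capital per effective worker breaks even when investment replaces (n + g + δ)·k; here n + g + δ = 0.126.
At the golden rule the marginal product of capital equals n+g+δ: 0.49·k^(0.49−1) = 0.126. Solving, k_gold = (0.49/0.126)^(1/0.51) ≈ 14.3391.
y_gold = 14.3391^0.49 ≈ 3.6872.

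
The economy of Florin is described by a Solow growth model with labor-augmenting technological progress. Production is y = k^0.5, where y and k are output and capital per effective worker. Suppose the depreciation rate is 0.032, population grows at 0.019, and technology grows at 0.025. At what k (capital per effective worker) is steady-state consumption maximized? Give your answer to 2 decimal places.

Capital per effective worker breaks even when investment replaces (n + g + δ)·k; here n + g + δ = 0.076.
At the golden rule the marginal product of capital equals n+g+δ: 0.5·k^(0.5−1) = 0.076. Solving, k_gold = (0.5/0.076)^(1/0.5) ≈ 43.2825.

k_gold ≈ 43.28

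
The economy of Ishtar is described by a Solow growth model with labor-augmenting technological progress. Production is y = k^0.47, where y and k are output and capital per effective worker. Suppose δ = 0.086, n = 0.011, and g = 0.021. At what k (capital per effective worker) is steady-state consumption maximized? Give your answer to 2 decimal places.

Capital per effective worker breaks even when investment replaces (n + g + δ)·k; here n + g + δ = 0.118.
Setting f'(k) = n+g+δ gives 0.47·k^(0.47−1) = 0.118, hence k_gold = (0.47/0.118)^(1/0.53) ≈ 13.5670.

k_gold ≈ 13.57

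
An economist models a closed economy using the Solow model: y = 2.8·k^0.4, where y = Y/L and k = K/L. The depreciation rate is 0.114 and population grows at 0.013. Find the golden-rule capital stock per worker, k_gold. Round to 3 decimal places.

n + δ = 0.013 + 0.114 = 0.127.
At the golden rule the marginal product of capital equals n+δ: 0.4·2.8·k^(0.4−1) = 0.127. Solving, k_gold = (0.4·2.8/0.127)^(1/0.6) ≈ 37.6435.

k_gold ≈ 37.644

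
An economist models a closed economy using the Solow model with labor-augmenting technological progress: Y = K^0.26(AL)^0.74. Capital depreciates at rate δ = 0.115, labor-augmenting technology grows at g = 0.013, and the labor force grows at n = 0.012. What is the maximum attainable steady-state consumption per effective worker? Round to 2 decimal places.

c_gold ≈ 0.92

Break-even investment rate: n + g + δ = 0.012 + 0.013 + 0.115 = 0.14.
At the golden rule the marginal product of capital equals n+g+δ: 0.26·k^(0.26−1) = 0.14. Solving, k_gold = (0.26/0.14)^(1/0.74) ≈ 2.3084.
y_gold = 2.3084^0.26 ≈ 1.2430.
c_gold = y_gold − (n+g+δ)·k_gold = 1.2430 − 0.14·2.3084 ≈ 0.9198.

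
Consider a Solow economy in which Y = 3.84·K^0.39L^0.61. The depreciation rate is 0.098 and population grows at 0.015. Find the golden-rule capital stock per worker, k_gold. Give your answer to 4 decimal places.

k_gold ≈ 69.1615

The effective depreciation rate is n + δ = 0.015 + 0.098 = 0.113.
Maximizing c = f(k) − (n+δ)·k gives f'(k) = n+δ, i.e. 0.39·3.84·k^(0.39−1) = 0.113, so k_gold = (0.39·3.84/0.113)^(1/0.61) ≈ 69.1615.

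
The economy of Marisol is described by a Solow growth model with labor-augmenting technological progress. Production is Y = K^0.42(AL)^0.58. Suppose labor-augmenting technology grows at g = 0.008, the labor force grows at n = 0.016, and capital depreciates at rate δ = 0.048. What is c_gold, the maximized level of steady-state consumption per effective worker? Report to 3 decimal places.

Break-even investment rate: n + g + δ = 0.016 + 0.008 + 0.048 = 0.072.
Maximizing c = f(k) − (n+g+δ)·k gives f'(k) = n+g+δ, i.e. 0.42·k^(0.42−1) = 0.072, so k_gold = (0.42/0.072)^(1/0.58) ≈ 20.9193.
y_gold = 20.9193^0.42 ≈ 3.5862.
c_gold = y_gold − (n+g+δ)·k_gold = 3.5862 − 0.072·20.9193 ≈ 2.0800.

c_gold ≈ 2.080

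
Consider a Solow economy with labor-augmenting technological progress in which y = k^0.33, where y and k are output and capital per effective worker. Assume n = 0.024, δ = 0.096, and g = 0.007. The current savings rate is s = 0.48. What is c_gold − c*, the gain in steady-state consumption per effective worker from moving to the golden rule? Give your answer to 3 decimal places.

Δc ≈ 0.071

Capital per effective worker breaks even when investment replaces (n + g + δ)·k; here n + g + δ = 0.127.
Current steady state (s = 0.48): k* = (0.48/0.127)^(1/0.67) ≈ 7.2752, y* = 7.2752^0.33 ≈ 1.9249, c* = (1−0.48)·1.9249 ≈ 1.0010.
Golden rule sets MPK = n+g+δ: 0.33·k^(0.33−1) = 0.127, so k_gold = (0.33/0.127)^(1/0.67) ≈ 4.1588.
y_gold = 4.1588^0.33 ≈ 1.6005, c_gold = y_gold − 0.127·k_gold ≈ 1.0723.
Gain: Δc = 1.0723 − 1.0010 ≈ 0.0714.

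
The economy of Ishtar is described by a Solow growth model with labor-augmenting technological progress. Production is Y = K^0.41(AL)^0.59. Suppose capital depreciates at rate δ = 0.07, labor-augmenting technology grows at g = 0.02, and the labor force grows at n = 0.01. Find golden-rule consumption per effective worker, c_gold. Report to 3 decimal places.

n + g + δ = 0.01 + 0.02 + 0.07 = 0.1.
At the golden rule the marginal product of capital equals n+g+δ: 0.41·k^(0.41−1) = 0.1. Solving, k_gold = (0.41/0.1)^(1/0.59) ≈ 10.9299.
y_gold = 10.9299^0.41 ≈ 2.6658.
c_gold = y_gold − (n+g+δ)·k_gold = 2.6658 − 0.1·10.9299 ≈ 1.5728.

c_gold ≈ 1.573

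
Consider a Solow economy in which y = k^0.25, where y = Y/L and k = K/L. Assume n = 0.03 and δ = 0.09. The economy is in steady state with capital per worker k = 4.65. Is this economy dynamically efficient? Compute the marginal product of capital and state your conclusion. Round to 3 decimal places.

dynamically inefficient; MPK ≈ 0.079

n + δ = 0.03 + 0.09 = 0.12.
MPK = 0.25·k^(0.25−1) = 0.25·4.65^(-0.75) ≈ 0.0789.
MPK < 0.12, so the economy is dynamically inefficient (over-saving).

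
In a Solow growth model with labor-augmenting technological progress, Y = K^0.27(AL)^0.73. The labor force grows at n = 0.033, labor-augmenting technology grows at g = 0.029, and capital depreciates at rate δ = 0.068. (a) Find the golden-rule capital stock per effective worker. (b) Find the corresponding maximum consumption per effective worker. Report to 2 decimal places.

(a) k_gold ≈ 2.72; (b) c_gold ≈ 0.96

Capital per effective worker breaks even when investment replaces (n + g + δ)·k; here n + g + δ = 0.13.
Setting f'(k) = n+g+δ gives 0.27·k^(0.27−1) = 0.13, hence k_gold = (0.27/0.13)^(1/0.73) ≈ 2.7216.
y_gold = 2.7216^0.27 ≈ 1.3104; c_gold = y_gold − 0.13·k_gold ≈ 0.9566.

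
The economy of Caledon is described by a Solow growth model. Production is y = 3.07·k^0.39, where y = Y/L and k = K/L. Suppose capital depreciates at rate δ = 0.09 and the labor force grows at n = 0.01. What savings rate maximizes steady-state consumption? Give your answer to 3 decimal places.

s_gold = 0.390

Break-even investment rate: n + δ = 0.01 + 0.09 = 0.1.
At the golden rule MPK = n+δ, and in any Cobb-Douglas steady state s = (n+δ)·k/y = MPK·k/y = capital's share 0.39.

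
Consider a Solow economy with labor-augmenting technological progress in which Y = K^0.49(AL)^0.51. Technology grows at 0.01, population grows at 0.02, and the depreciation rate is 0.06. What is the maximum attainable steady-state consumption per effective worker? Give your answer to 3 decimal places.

n + g + δ = 0.02 + 0.01 + 0.06 = 0.09.
At the golden rule the marginal product of capital equals n+g+δ: 0.49·k^(0.49−1) = 0.09. Solving, k_gold = (0.49/0.09)^(1/0.51) ≈ 27.7362.
y_gold = 27.7362^0.49 ≈ 5.0944.
c_gold = y_gold − (n+g+δ)·k_gold = 5.0944 − 0.09·27.7362 ≈ 2.5981.

c_gold ≈ 2.598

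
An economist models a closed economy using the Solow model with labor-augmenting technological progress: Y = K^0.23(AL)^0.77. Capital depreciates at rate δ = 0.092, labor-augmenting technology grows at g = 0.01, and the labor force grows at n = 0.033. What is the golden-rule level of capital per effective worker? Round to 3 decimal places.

k_gold ≈ 1.998

The effective depreciation rate is n + g + δ = 0.033 + 0.01 + 0.092 = 0.135.
At the golden rule the marginal product of capital equals n+g+δ: 0.23·k^(0.23−1) = 0.135. Solving, k_gold = (0.23/0.135)^(1/0.77) ≈ 1.9976.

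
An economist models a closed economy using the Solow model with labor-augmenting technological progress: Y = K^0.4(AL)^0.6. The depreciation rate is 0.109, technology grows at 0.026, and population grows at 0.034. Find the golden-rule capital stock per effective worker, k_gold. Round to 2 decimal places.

Capital per effective worker breaks even when investment replaces (n + g + δ)·k; here n + g + δ = 0.169.
Maximizing c = f(k) − (n+g+δ)·k gives f'(k) = n+g+δ, i.e. 0.4·k^(0.4−1) = 0.169, so k_gold = (0.4/0.169)^(1/0.6) ≈ 4.2036.

k_gold ≈ 4.20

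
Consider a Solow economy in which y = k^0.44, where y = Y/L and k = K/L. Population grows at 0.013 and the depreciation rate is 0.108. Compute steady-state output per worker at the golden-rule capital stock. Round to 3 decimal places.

Break-even investment rate: n + δ = 0.013 + 0.108 = 0.121.
Golden rule sets MPK = n+δ: 0.44·k^(0.44−1) = 0.121, so k_gold = (0.44/0.121)^(1/0.56) ≈ 10.0275.
Output: y_gold = k_gold^0.44 = 10.0275^0.44 ≈ 2.7576.

y_gold ≈ 2.758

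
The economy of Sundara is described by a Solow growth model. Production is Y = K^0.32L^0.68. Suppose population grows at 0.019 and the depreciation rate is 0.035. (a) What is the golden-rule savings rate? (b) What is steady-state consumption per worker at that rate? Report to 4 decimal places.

n + δ = 0.019 + 0.035 = 0.054.
For Cobb-Douglas, s_gold equals capital's share: s_gold = 0.32.
Setting f'(k) = n+δ gives 0.32·k^(0.32−1) = 0.054, hence k_gold = (0.32/0.054)^(1/0.68) ≈ 13.6901.
y_gold = 13.6901^0.32 ≈ 2.3102; c_gold = (1−0.32)·y_gold ≈ 1.5709.

(a) s_gold = 0.3200; (b) c_gold ≈ 1.5709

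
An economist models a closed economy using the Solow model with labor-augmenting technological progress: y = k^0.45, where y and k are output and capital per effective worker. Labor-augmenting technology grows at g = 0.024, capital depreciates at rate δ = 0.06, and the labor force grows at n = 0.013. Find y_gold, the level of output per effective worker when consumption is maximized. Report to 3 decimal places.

y_gold ≈ 3.510

Capital per effective worker breaks even when investment replaces (n + g + δ)·k; here n + g + δ = 0.097.
Maximizing c = f(k) − (n+g+δ)·k gives f'(k) = n+g+δ, i.e. 0.45·k^(0.45−1) = 0.097, so k_gold = (0.45/0.097)^(1/0.55) ≈ 16.2821.
Output: y_gold = k_gold^0.45 = 16.2821^0.45 ≈ 3.5097.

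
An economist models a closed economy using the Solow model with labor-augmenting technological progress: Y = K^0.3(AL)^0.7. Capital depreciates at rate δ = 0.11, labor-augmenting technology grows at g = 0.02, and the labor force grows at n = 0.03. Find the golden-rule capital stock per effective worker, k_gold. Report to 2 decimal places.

k_gold ≈ 2.45

The effective depreciation rate is n + g + δ = 0.03 + 0.02 + 0.11 = 0.16.
At the golden rule the marginal product of capital equals n+g+δ: 0.3·k^(0.3−1) = 0.16. Solving, k_gold = (0.3/0.16)^(1/0.7) ≈ 2.4547.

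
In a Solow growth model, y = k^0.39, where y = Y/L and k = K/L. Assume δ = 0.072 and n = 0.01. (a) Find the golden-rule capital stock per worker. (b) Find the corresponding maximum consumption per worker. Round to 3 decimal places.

n + δ = 0.01 + 0.072 = 0.082.
Setting f'(k) = n+δ gives 0.39·k^(0.39−1) = 0.082, hence k_gold = (0.39/0.082)^(1/0.61) ≈ 12.8898.
y_gold = 12.8898^0.39 ≈ 2.7102; c_gold = y_gold − 0.082·k_gold ≈ 1.6532.

(a) k_gold ≈ 12.890; (b) c_gold ≈ 1.653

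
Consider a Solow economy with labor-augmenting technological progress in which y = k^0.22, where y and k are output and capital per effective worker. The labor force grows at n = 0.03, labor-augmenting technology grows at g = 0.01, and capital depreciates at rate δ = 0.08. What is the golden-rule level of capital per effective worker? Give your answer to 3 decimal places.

Capital per effective worker breaks even when investment replaces (n + g + δ)·k; here n + g + δ = 0.12.
At the golden rule the marginal product of capital equals n+g+δ: 0.22·k^(0.22−1) = 0.12. Solving, k_gold = (0.22/0.12)^(1/0.78) ≈ 2.1751.

k_gold ≈ 2.175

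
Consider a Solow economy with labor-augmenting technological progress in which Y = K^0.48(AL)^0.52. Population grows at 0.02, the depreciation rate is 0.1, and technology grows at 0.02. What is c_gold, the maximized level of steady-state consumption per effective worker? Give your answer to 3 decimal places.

n + g + δ = 0.02 + 0.02 + 0.1 = 0.14.
Maximizing c = f(k) − (n+g+δ)·k gives f'(k) = n+g+δ, i.e. 0.48·k^(0.48−1) = 0.14, so k_gold = (0.48/0.14)^(1/0.52) ≈ 10.6921.
y_gold = 10.6921^0.48 ≈ 3.1185.
c_gold = y_gold − (n+g+δ)·k_gold = 3.1185 − 0.14·10.6921 ≈ 1.6216.

c_gold ≈ 1.622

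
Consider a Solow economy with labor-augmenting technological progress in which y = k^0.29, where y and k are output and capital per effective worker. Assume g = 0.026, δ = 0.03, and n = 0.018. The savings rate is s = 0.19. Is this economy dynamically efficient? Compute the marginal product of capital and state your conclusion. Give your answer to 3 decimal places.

dynamically efficient; MPK ≈ 0.113

The effective depreciation rate is n + g + δ = 0.018 + 0.026 + 0.03 = 0.074.
Steady-state k*: s·k^0.29 = 0.074·k gives k* = (0.19/0.074)^(1/0.71) ≈ 3.7739.
MPK = 0.29·3.7739^(-0.71) ≈ 0.1129.
MPK > n+g+δ = 0.074, so the economy is dynamically efficient (under-saving).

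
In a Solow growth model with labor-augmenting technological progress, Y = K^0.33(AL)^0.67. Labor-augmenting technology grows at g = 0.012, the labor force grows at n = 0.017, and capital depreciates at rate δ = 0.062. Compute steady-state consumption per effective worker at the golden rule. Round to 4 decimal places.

Capital per effective worker breaks even when investment replaces (n + g + δ)·k; here n + g + δ = 0.091.
Setting f'(k) = n+g+δ gives 0.33·k^(0.33−1) = 0.091, hence k_gold = (0.33/0.091)^(1/0.67) ≈ 6.8396.
y_gold = 6.8396^0.33 ≈ 1.8861.
c_gold = y_gold − (n+g+δ)·k_gold = 1.8861 − 0.091·6.8396 ≈ 1.2637.

c_gold ≈ 1.2637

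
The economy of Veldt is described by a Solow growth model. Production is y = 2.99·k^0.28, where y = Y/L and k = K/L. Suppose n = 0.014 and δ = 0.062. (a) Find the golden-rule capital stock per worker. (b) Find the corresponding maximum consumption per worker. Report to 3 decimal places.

(a) k_gold ≈ 28.006; (b) c_gold ≈ 5.473

Capital per worker breaks even when investment replaces (n + δ)·k; here n + δ = 0.076.
Setting f'(k) = n+δ gives 0.28·2.99·k^(0.28−1) = 0.076, hence k_gold = (0.28·2.99/0.076)^(1/0.72) ≈ 28.0055.
y_gold = 2.99·28.0055^0.28 ≈ 7.6015; c_gold = y_gold − 0.076·k_gold ≈ 5.4731.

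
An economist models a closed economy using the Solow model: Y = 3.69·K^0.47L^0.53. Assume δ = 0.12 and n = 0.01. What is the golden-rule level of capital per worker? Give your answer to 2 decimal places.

k_gold ≈ 132.73

The effective depreciation rate is n + δ = 0.01 + 0.12 = 0.13.
Maximizing c = f(k) − (n+δ)·k gives f'(k) = n+δ, i.e. 0.47·3.69·k^(0.47−1) = 0.13, so k_gold = (0.47·3.69/0.13)^(1/0.53) ≈ 132.7342.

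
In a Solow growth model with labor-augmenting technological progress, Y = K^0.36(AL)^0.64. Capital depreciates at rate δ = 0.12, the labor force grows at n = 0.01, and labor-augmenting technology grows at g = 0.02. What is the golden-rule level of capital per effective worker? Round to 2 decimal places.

k_gold ≈ 3.93

n + g + δ = 0.01 + 0.02 + 0.12 = 0.15.
Maximizing c = f(k) − (n+g+δ)·k gives f'(k) = n+g+δ, i.e. 0.36·k^(0.36−1) = 0.15, so k_gold = (0.36/0.15)^(1/0.64) ≈ 3.9272.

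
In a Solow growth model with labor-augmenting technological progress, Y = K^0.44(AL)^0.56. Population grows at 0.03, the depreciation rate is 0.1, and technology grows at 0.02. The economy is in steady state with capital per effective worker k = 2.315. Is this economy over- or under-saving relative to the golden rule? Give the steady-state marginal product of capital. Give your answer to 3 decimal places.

n + g + δ = 0.03 + 0.02 + 0.1 = 0.15.
MPK = 0.44·k^(0.44−1) = 0.44·2.315^(-0.56) ≈ 0.2750.
MPK > 0.15, so the economy is dynamically efficient (under-saving).

under-saving; MPK ≈ 0.275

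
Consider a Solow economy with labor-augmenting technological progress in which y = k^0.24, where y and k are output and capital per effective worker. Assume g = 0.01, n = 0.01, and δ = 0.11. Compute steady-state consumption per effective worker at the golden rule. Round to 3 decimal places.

Capital per effective worker breaks even when investment replaces (n + g + δ)·k; here n + g + δ = 0.13.
Maximizing c = f(k) − (n+g+δ)·k gives f'(k) = n+g+δ, i.e. 0.24·k^(0.24−1) = 0.13, so k_gold = (0.24/0.13)^(1/0.76) ≈ 2.2405.
y_gold = 2.2405^0.24 ≈ 1.2136.
c_gold = y_gold − (n+g+δ)·k_gold = 1.2136 − 0.13·2.2405 ≈ 0.9224.

c_gold ≈ 0.922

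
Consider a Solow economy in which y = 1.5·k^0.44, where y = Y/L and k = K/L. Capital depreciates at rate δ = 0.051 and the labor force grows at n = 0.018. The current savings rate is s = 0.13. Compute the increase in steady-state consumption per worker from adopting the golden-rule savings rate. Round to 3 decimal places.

The effective depreciation rate is n + δ = 0.018 + 0.051 = 0.069.
Current steady state (s = 0.13): k* = (0.13·1.5/0.069)^(1/0.56) ≈ 6.3928, y* = 1.5·6.3928^0.44 ≈ 3.3931, c* = (1−0.13)·3.3931 ≈ 2.9520.
Maximizing c = f(k) − (n+δ)·k gives f'(k) = n+δ, i.e. 0.44·1.5·k^(0.44−1) = 0.069, so k_gold = (0.44·1.5/0.069)^(1/0.56) ≈ 56.3950.
y_gold = 1.5·56.3950^0.44 ≈ 8.8438, c_gold = y_gold − 0.069·k_gold ≈ 4.9525.
Gain: Δc = 4.9525 − 2.9520 ≈ 2.0005.

Δc ≈ 2.001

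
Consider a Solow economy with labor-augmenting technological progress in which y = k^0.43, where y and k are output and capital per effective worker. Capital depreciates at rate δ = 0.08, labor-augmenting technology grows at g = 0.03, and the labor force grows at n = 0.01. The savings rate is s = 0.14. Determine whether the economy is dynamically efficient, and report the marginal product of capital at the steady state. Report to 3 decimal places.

dynamically efficient; MPK ≈ 0.369

Capital per effective worker breaks even when investment replaces (n + g + δ)·k; here n + g + δ = 0.12.
Steady-state k*: s·k^0.43 = 0.12·k gives k* = (0.14/0.12)^(1/0.57) ≈ 1.3105.
MPK = 0.43·1.3105^(-0.57) ≈ 0.3686.
MPK > n+g+δ = 0.12, so the economy is dynamically efficient (under-saving).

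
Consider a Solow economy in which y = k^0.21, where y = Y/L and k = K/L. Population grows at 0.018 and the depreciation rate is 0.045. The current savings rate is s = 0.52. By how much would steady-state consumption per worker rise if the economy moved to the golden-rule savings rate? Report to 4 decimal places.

Break-even investment rate: n + δ = 0.018 + 0.045 = 0.063.
Current steady state (s = 0.52): k* = (0.52/0.063)^(1/0.79) ≈ 14.4655, y* = 14.4655^0.21 ≈ 1.7525, c* = (1−0.52)·1.7525 ≈ 0.8412.
Maximizing c = f(k) − (n+δ)·k gives f'(k) = n+δ, i.e. 0.21·k^(0.21−1) = 0.063, so k_gold = (0.21/0.063)^(1/0.79) ≈ 4.5906.
y_gold = 4.5906^0.21 ≈ 1.3772, c_gold = y_gold − 0.063·k_gold ≈ 1.0880.
Gain: Δc = 1.0880 − 0.8412 ≈ 0.2468.

Δc ≈ 0.2468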